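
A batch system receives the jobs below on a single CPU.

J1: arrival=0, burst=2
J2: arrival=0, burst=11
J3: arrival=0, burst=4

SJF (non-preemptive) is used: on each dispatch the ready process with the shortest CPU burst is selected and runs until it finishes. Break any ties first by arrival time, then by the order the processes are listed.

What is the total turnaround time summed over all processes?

Gantt: | J1 0-2 | J3 2-6 | J2 6-17 |
Completion: J1=2  J2=17  J3=6
Turnaround = completion − arrival: J1=2, J2=17, J3=6
Total turnaround = 2 + 17 + 6 = 25

25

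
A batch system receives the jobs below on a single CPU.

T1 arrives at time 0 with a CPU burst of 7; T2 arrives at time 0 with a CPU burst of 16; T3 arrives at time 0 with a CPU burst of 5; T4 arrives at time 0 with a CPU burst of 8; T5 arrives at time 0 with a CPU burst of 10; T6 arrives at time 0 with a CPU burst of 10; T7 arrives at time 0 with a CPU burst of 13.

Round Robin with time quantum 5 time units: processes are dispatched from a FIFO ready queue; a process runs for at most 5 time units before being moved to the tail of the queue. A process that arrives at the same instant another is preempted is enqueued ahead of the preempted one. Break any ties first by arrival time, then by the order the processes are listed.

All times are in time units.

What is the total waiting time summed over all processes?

270

Gantt: | T1 0-5 | T2 5-10 | T3 10-15 | T4 15-20 | T5 20-25 | T6 25-30 | T7 30-35 | T1 35-37 | T2 37-42 | T4 42-45 | T5 45-50 | T6 50-55 | T7 55-60 | T2 60-65 | T7 65-68 | T2 68-69 |
Completion: T1=37  T2=69  T3=15  T4=45  T5=50  T6=55  T7=68
Turnaround (C−A): T1=37  T2=69  T3=15  T4=45  T5=50  T6=55  T7=68
Waiting = turnaround − burst: T1=30, T2=53, T3=10, T4=37, T5=40, T6=45, T7=55
Total waiting = 30 + 53 + 10 + 37 + 40 + 45 + 55 = 270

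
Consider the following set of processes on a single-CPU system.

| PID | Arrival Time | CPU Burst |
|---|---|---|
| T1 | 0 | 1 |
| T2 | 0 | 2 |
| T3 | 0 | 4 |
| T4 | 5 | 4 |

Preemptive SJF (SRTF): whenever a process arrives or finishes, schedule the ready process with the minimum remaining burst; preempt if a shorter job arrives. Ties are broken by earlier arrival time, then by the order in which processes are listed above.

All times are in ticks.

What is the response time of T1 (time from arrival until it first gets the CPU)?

0

Gantt: | T1 0-1 | T2 1-3 | T3 3-7 | T4 7-11 |
Completion: T1=1  T2=3  T3=7  T4=11
Response(T1) = first start − arrival = 0 − 0 = 0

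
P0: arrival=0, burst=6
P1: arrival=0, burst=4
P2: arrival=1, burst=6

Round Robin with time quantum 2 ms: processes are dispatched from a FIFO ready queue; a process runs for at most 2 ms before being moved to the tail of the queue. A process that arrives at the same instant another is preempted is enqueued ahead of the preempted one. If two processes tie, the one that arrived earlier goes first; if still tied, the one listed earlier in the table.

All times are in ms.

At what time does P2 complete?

16

Timeline: | P0 0-2 | P1 2-4 | P2 4-6 | P0 6-8 | P1 8-10 | P2 10-12 | P0 12-14 | P2 14-16 |
Completion: P0=14  P1=10  P2=16
Turnaround (C−A): P0=14  P1=10  P2=15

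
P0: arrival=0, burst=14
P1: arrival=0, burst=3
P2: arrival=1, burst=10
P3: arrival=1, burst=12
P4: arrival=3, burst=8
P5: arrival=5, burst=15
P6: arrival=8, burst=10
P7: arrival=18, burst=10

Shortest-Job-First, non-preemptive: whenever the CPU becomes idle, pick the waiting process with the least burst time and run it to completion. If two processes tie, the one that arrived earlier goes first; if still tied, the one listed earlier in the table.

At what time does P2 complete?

Gantt: | P1 0-3 | P4 3-11 | P2 11-21 | P6 21-31 | P7 31-41 | P3 41-53 | P0 53-67 | P5 67-82 |
Completion: P0=67  P1=3  P2=21  P3=53  P4=11  P5=82  P6=31  P7=41
Turnaround (C−A): P0=67  P1=3  P2=20  P3=52  P4=8  P5=77  P6=23  P7=23

21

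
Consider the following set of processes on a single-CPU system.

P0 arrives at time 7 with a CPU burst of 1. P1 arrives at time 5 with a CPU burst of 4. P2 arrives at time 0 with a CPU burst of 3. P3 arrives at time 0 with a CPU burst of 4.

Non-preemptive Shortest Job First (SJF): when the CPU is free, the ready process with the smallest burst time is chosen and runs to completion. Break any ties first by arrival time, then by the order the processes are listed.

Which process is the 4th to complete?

P1

Timeline: | P2 0-3 | P3 3-7 | P0 7-8 | P1 8-12 |
Completion: P0=8  P1=12  P2=3  P3=7
Finish order: P2 → P3 → P0 → P1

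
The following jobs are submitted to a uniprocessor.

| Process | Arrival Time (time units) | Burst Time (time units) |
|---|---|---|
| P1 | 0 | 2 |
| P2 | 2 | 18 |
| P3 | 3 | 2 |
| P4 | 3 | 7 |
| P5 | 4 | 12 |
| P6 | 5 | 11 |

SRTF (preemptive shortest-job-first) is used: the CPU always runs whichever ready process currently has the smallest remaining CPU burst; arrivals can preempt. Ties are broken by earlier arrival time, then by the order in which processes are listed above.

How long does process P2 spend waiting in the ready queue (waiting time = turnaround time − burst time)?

Timeline: | P1 0-2 | P2 2-3 | P3 3-5 | P4 5-12 | P6 12-23 | P5 23-35 | P2 35-52 |
Completion: P1=2  P2=52  P3=5  P4=12  P5=35  P6=23
Turnaround (C−A): P1=2  P2=50  P3=2  P4=9  P5=31  P6=18
Waiting(P2) = turnaround − burst = 50 − 18 = 32

32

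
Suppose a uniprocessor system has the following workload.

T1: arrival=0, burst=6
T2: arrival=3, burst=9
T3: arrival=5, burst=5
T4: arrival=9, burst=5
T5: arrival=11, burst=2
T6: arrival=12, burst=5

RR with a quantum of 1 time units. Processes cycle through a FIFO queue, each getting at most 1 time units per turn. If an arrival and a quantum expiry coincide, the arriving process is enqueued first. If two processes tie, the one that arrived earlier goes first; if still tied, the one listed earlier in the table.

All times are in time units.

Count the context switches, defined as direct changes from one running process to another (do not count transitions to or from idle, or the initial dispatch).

Schedule: | T1 0-3 | T2 3-4 | T1 4-5 | T2 5-6 | T3 6-7 | T1 7-8 | T2 8-9 | T3 9-10 | T1 10-11 | T4 11-12 | T2 12-13 | T3 13-14 | T5 14-15 | T6 15-16 | T4 16-17 | T2 17-18 | T3 18-19 | T5 19-20 | T6 20-21 | T4 21-22 | T2 22-23 | T3 23-24 | T6 24-25 | T4 25-26 | T2 26-27 | T6 27-28 | T4 28-29 | T2 29-30 | T6 30-31 | T2 31-32 |
Completion: T1=11  T2=32  T3=24  T4=29  T5=20  T6=31

29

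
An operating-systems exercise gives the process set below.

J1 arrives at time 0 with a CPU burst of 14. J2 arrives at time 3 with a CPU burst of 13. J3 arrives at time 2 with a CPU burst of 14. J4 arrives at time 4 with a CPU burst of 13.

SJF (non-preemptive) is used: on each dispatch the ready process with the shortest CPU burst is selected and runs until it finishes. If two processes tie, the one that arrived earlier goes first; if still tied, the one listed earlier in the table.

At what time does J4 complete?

Timeline: | J1 0-14 | J2 14-27 | J4 27-40 | J3 40-54 |
Completion: J1=14  J2=27  J3=54  J4=40
Turnaround (C−A): J1=14  J2=24  J3=52  J4=36

40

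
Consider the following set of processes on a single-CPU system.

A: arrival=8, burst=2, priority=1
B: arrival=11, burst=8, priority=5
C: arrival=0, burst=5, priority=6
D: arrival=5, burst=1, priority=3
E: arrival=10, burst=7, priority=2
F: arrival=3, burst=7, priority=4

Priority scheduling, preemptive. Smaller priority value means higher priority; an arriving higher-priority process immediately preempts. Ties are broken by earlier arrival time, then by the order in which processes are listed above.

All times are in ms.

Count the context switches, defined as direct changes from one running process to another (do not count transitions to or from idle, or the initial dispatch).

8

Gantt: | C 0-3 | F 3-5 | D 5-6 | F 6-8 | A 8-10 | E 10-17 | F 17-20 | B 20-28 | C 28-30 |
Completion: A=10  B=28  C=30  D=6  E=17  F=20
Turnaround (C−A): A=2  B=17  C=30  D=1  E=7  F=17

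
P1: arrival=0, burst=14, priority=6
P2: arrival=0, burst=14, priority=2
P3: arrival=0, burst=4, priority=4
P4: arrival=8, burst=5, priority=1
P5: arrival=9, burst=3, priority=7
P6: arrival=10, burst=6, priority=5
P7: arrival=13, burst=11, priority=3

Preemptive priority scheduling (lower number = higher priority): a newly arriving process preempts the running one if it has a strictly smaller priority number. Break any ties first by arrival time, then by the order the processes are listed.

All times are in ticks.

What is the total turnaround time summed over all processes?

207

Gantt: | P2 0-8 | P4 8-13 | P2 13-19 | P7 19-30 | P3 30-34 | P6 34-40 | P1 40-54 | P5 54-57 |
Completion: P1=54  P2=19  P3=34  P4=13  P5=57  P6=40  P7=30
Turnaround = completion − arrival: P1=54, P2=19, P3=34, P4=5, P5=48, P6=30, P7=17
Total turnaround = 54 + 19 + 34 + 5 + 48 + 30 + 17 = 207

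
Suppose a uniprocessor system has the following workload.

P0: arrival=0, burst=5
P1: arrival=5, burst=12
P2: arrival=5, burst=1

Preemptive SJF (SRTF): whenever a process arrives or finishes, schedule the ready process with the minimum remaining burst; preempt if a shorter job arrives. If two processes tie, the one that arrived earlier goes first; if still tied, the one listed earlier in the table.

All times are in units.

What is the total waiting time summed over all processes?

Schedule: | P0 0-5 | P2 5-6 | P1 6-18 |
Completion: P0=5  P1=18  P2=6
Waiting = turnaround − burst: P0=0, P1=1, P2=0
Total waiting = 0 + 1 + 0 = 1

1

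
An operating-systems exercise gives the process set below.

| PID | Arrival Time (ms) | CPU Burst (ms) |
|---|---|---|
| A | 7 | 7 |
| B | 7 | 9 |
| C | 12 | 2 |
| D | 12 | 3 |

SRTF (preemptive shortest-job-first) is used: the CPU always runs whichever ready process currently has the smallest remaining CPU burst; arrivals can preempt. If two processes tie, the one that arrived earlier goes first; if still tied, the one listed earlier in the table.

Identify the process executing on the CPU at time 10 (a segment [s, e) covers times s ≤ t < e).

A

Schedule: | idle 0-7 | A 7-14 | C 14-16 | D 16-19 | B 19-28 |
Completion: A=14  B=28  C=16  D=19
Turnaround (C−A): A=7  B=21  C=4  D=7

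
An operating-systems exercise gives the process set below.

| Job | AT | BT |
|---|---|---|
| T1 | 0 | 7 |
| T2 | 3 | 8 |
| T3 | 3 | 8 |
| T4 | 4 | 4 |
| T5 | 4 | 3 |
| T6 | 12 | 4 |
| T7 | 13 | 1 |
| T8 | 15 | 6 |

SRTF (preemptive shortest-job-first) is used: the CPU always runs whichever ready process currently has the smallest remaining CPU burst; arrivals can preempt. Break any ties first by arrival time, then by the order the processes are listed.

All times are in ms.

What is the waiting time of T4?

6

Schedule: | T1 0-7 | T5 7-10 | T4 10-14 | T7 14-15 | T6 15-19 | T8 19-25 | T2 25-33 | T3 33-41 |
Completion: T1=7  T2=33  T3=41  T4=14  T5=10  T6=19  T7=15  T8=25
Turnaround (C−A): T1=7  T2=30  T3=38  T4=10  T5=6  T6=7  T7=2  T8=10
Waiting(T4) = turnaround − burst = 10 − 4 = 6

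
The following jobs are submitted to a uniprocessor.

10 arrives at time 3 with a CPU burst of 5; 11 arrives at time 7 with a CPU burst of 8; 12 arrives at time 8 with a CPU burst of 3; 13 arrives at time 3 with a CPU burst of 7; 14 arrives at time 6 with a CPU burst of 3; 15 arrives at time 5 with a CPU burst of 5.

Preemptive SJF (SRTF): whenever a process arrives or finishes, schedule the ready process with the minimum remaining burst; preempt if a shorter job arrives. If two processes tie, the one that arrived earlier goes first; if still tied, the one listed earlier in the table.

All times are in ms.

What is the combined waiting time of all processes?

49

Gantt: | idle 0-3 | 10 3-8 | 14 8-11 | 12 11-14 | 15 14-19 | 13 19-26 | 11 26-34 |
Completion: 10=8  11=34  12=14  13=26  14=11  15=19
Turnaround (C−A): 10=5  11=27  12=6  13=23  14=5  15=14
Waiting = turnaround − burst: 10=0, 11=19, 12=3, 13=16, 14=2, 15=9
Total waiting = 0 + 19 + 3 + 16 + 2 + 9 = 49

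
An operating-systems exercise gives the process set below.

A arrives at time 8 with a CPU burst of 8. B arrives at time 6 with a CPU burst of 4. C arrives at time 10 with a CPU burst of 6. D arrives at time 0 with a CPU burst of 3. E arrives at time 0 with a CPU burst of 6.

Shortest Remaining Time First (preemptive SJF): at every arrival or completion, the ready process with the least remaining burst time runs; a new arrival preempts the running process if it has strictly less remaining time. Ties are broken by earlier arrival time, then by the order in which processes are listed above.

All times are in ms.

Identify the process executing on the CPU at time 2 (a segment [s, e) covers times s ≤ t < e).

D

Timeline: | D 0-3 | E 3-9 | B 9-13 | C 13-19 | A 19-27 |
Completion: A=27  B=13  C=19  D=3  E=9
Turnaround (C−A): A=19  B=7  C=9  D=3  E=9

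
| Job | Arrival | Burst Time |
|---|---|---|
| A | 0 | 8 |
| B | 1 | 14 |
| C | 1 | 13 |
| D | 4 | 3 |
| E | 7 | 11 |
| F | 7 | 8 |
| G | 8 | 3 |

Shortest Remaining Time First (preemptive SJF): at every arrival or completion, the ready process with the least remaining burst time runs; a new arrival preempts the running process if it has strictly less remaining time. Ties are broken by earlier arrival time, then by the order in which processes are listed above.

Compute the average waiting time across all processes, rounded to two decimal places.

Gantt: | A 0-4 | D 4-7 | A 7-11 | G 11-14 | F 14-22 | E 22-33 | C 33-46 | B 46-60 |
Completion: A=11  B=60  C=46  D=7  E=33  F=22  G=14
Turnaround (C−A): A=11  B=59  C=45  D=3  E=26  F=15  G=6
Waiting times: A=3, B=45, C=32, D=0, E=15, F=7, G=3
Average waiting = (3+45+32+0+15+7+3) / 7 = 105/7 = 15.00

15.00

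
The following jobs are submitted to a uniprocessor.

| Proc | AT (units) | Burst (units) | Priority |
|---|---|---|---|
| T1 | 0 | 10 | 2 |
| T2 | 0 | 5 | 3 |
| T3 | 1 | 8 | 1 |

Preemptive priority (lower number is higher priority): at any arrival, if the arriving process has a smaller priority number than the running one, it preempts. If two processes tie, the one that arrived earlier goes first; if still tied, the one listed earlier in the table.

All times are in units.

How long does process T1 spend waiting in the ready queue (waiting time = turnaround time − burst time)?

Schedule: | T1 0-1 | T3 1-9 | T1 9-18 | T2 18-23 |
Completion: T1=18  T2=23  T3=9
Turnaround (C−A): T1=18  T2=23  T3=8
Waiting(T1) = turnaround − burst = 18 − 10 = 8

8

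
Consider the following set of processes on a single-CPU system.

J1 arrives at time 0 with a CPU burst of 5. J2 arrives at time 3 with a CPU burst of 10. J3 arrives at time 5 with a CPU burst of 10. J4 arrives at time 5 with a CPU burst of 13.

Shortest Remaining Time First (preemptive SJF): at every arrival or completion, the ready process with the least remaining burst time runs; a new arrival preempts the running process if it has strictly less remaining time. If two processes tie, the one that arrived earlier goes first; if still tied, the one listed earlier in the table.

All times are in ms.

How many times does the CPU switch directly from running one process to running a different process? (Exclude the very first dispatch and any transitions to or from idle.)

3

Timeline: | J1 0-5 | J2 5-15 | J3 15-25 | J4 25-38 |
Completion: J1=5  J2=15  J3=25  J4=38
Turnaround (C−A): J1=5  J2=12  J3=20  J4=33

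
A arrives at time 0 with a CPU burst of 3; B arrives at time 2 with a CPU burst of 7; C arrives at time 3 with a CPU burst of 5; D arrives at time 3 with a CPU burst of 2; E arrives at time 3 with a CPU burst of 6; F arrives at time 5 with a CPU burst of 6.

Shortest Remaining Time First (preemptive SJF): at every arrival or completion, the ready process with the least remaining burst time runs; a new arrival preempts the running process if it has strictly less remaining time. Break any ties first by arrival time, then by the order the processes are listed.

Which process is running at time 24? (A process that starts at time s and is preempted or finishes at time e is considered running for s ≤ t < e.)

B

Gantt: | A 0-3 | D 3-5 | C 5-10 | E 10-16 | F 16-22 | B 22-29 |
Completion: A=3  B=29  C=10  D=5  E=16  F=22
Turnaround (C−A): A=3  B=27  C=7  D=2  E=13  F=17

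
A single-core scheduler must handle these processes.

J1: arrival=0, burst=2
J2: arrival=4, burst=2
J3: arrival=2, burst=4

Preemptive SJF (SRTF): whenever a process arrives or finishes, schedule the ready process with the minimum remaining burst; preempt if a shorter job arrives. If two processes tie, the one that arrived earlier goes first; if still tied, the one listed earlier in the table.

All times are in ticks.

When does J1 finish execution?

Timeline: | J1 0-2 | J3 2-6 | J2 6-8 |
Completion: J1=2  J2=8  J3=6
Turnaround (C−A): J1=2  J2=4  J3=4

2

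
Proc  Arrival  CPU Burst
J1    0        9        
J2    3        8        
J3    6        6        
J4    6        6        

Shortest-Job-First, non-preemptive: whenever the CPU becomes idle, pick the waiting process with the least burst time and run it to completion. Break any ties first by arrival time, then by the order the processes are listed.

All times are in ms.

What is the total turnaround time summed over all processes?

Schedule: | J1 0-9 | J3 9-15 | J4 15-21 | J2 21-29 |
Completion: J1=9  J2=29  J3=15  J4=21
Turnaround (C−A): J1=9  J2=26  J3=9  J4=15
Turnaround = completion − arrival: J1=9, J2=26, J3=9, J4=15
Total turnaround = 9 + 26 + 9 + 15 = 59

59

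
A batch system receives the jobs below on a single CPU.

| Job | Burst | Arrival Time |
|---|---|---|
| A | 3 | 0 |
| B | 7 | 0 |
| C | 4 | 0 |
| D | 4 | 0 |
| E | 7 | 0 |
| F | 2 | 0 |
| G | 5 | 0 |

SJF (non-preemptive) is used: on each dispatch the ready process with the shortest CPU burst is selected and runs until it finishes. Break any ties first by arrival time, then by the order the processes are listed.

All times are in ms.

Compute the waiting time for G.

Timeline: | F 0-2 | A 2-5 | C 5-9 | D 9-13 | G 13-18 | B 18-25 | E 25-32 |
Completion: A=5  B=25  C=9  D=13  E=32  F=2  G=18
Waiting(G) = turnaround − burst = 18 − 5 = 13

13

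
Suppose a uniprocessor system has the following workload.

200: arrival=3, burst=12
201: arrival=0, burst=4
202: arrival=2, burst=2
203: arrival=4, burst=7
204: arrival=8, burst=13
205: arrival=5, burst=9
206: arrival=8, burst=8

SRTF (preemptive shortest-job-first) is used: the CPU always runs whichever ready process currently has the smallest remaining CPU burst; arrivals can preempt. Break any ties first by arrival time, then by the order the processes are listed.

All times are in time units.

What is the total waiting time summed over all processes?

Schedule: | 201 0-4 | 202 4-6 | 203 6-13 | 206 13-21 | 205 21-30 | 200 30-42 | 204 42-55 |
Completion: 200=42  201=4  202=6  203=13  204=55  205=30  206=21
Turnaround (C−A): 200=39  201=4  202=4  203=9  204=47  205=25  206=13
Waiting = turnaround − burst: 200=27, 201=0, 202=2, 203=2, 204=34, 205=16, 206=5
Total waiting = 27 + 0 + 2 + 2 + 34 + 16 + 5 = 86

86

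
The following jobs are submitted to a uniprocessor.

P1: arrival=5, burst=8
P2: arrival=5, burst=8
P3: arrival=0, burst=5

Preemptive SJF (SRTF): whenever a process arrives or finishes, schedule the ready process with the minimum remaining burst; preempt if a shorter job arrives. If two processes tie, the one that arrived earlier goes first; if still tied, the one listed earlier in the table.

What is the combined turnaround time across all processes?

29

Gantt: | P3 0-5 | P1 5-13 | P2 13-21 |
Completion: P1=13  P2=21  P3=5
Turnaround (C−A): P1=8  P2=16  P3=5
Turnaround = completion − arrival: P1=8, P2=16, P3=5
Total turnaround = 8 + 16 + 5 = 29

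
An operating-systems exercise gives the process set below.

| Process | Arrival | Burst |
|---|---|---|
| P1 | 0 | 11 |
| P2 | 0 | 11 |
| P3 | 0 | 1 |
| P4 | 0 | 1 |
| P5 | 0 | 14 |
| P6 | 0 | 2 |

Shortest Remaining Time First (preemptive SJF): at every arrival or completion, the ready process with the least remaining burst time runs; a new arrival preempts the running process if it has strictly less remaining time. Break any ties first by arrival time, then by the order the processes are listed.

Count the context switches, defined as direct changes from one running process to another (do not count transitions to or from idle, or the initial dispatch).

Gantt: | P3 0-1 | P4 1-2 | P6 2-4 | P1 4-15 | P2 15-26 | P5 26-40 |
Completion: P1=15  P2=26  P3=1  P4=2  P5=40  P6=4

5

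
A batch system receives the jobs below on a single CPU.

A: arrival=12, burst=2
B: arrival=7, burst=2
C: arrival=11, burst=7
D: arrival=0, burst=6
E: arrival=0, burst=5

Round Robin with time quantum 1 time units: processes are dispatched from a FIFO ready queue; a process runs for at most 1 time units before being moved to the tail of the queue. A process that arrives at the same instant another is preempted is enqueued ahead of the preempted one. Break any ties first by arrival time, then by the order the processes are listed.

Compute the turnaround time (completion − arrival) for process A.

Timeline: | D 0-1 | E 1-2 | D 2-3 | E 3-4 | D 4-5 | E 5-6 | D 6-7 | E 7-8 | B 8-9 | D 9-10 | E 10-11 | B 11-12 | D 12-13 | C 13-14 | A 14-15 | C 15-16 | A 16-17 | C 17-22 |
Completion: A=17  B=12  C=22  D=13  E=11
Turnaround (C−A): A=5  B=5  C=11  D=13  E=11
Turnaround(A) = completion − arrival = 17 − 12 = 5

5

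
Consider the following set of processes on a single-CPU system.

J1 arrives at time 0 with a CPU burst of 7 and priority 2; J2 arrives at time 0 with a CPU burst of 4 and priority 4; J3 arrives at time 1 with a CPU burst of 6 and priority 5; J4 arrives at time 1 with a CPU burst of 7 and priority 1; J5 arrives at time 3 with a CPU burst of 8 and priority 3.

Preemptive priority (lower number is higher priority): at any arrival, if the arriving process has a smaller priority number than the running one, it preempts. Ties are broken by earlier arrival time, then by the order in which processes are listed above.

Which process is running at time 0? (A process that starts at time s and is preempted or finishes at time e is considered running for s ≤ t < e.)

J1

Schedule: | J1 0-1 | J4 1-8 | J1 8-14 | J5 14-22 | J2 22-26 | J3 26-32 |
Completion: J1=14  J2=26  J3=32  J4=8  J5=22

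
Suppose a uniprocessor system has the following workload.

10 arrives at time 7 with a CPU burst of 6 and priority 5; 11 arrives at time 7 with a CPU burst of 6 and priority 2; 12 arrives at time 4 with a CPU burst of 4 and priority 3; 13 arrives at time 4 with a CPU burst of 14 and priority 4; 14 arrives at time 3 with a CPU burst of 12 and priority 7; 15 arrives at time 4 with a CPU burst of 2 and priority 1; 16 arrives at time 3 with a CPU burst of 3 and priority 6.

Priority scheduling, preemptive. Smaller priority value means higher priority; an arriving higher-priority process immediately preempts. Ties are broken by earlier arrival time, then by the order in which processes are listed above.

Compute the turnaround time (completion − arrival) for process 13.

Gantt: | idle 0-3 | 16 3-4 | 15 4-6 | 12 6-7 | 11 7-13 | 12 13-16 | 13 16-30 | 10 30-36 | 16 36-38 | 14 38-50 |
Completion: 10=36  11=13  12=16  13=30  14=50  15=6  16=38
Turnaround (C−A): 10=29  11=6  12=12  13=26  14=47  15=2  16=35
Turnaround(13) = completion − arrival = 30 − 4 = 26

26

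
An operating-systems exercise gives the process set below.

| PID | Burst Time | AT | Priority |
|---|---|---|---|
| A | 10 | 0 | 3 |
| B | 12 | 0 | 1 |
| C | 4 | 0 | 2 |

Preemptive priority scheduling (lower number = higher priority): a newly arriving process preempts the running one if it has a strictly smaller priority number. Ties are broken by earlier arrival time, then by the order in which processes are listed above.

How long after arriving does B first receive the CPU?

0

Schedule: | B 0-12 | C 12-16 | A 16-26 |
Completion: A=26  B=12  C=16
Turnaround (C−A): A=26  B=12  C=16
Response(B) = first start − arrival = 0 − 0 = 0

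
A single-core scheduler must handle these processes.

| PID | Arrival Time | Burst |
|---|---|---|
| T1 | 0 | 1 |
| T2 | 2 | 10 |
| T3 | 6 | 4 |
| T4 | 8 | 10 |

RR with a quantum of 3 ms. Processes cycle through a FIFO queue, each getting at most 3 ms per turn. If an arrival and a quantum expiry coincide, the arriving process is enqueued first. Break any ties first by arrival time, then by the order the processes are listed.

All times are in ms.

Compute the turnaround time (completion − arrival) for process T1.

1

Schedule: | T1 0-1 | idle 1-2 | T2 2-8 | T3 8-11 | T4 11-14 | T2 14-17 | T3 17-18 | T4 18-21 | T2 21-22 | T4 22-26 |
Completion: T1=1  T2=22  T3=18  T4=26
Turnaround(T1) = completion − arrival = 1 − 0 = 1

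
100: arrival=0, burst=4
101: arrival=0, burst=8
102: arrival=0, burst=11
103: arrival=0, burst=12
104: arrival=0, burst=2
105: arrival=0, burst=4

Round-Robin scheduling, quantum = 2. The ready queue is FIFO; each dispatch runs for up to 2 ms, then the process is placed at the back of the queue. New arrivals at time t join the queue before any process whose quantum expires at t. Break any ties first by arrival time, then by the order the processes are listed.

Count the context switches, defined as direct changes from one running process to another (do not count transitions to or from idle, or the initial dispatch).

Timeline: | 100 0-2 | 101 2-4 | 102 4-6 | 103 6-8 | 104 8-10 | 105 10-12 | 100 12-14 | 101 14-16 | 102 16-18 | 103 18-20 | 105 20-22 | 101 22-24 | 102 24-26 | 103 26-28 | 101 28-30 | 102 30-32 | 103 32-34 | 102 34-36 | 103 36-38 | 102 38-39 | 103 39-41 |
Completion: 100=14  101=30  102=39  103=41  104=10  105=22

20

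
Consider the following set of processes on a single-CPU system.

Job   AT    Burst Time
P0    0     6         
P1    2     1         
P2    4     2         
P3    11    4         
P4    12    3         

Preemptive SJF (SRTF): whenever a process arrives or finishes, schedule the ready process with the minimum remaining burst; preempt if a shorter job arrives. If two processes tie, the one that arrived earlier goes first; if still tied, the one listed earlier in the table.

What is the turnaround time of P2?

2

Timeline: | P0 0-2 | P1 2-3 | P0 3-4 | P2 4-6 | P0 6-9 | idle 9-11 | P3 11-15 | P4 15-18 |
Completion: P0=9  P1=3  P2=6  P3=15  P4=18
Turnaround(P2) = completion − arrival = 6 − 4 = 2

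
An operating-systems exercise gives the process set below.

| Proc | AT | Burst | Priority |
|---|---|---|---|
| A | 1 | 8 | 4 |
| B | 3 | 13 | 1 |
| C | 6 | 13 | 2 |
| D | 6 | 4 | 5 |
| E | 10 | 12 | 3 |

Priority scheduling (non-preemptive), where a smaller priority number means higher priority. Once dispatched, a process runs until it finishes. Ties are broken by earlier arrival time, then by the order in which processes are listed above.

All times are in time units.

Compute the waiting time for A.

Schedule: | idle 0-1 | A 1-9 | B 9-22 | C 22-35 | E 35-47 | D 47-51 |
Completion: A=9  B=22  C=35  D=51  E=47
Turnaround (C−A): A=8  B=19  C=29  D=45  E=37
Waiting(A) = turnaround − burst = 8 − 8 = 0

0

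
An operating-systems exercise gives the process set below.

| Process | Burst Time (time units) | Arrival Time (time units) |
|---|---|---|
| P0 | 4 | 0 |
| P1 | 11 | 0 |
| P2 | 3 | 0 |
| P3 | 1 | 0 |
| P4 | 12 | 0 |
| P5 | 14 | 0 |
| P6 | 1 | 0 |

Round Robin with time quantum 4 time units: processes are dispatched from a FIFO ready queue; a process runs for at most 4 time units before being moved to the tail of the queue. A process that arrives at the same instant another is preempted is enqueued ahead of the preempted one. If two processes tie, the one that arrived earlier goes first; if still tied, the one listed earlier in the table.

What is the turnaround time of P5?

Gantt: | P0 0-4 | P1 4-8 | P2 8-11 | P3 11-12 | P4 12-16 | P5 16-20 | P6 20-21 | P1 21-25 | P4 25-29 | P5 29-33 | P1 33-36 | P4 36-40 | P5 40-46 |
Completion: P0=4  P1=36  P2=11  P3=12  P4=40  P5=46  P6=21
Turnaround(P5) = completion − arrival = 46 − 0 = 46

46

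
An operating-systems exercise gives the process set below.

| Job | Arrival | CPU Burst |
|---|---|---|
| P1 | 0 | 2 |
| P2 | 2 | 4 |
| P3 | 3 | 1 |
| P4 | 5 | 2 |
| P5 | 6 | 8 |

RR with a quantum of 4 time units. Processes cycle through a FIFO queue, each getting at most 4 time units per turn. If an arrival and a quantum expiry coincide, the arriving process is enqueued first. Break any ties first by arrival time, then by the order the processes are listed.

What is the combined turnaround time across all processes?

25

Schedule: | P1 0-2 | P2 2-6 | P3 6-7 | P4 7-9 | P5 9-17 |
Completion: P1=2  P2=6  P3=7  P4=9  P5=17
Turnaround (C−A): P1=2  P2=4  P3=4  P4=4  P5=11
Turnaround = completion − arrival: P1=2, P2=4, P3=4, P4=4, P5=11
Total turnaround = 2 + 4 + 4 + 4 + 11 = 25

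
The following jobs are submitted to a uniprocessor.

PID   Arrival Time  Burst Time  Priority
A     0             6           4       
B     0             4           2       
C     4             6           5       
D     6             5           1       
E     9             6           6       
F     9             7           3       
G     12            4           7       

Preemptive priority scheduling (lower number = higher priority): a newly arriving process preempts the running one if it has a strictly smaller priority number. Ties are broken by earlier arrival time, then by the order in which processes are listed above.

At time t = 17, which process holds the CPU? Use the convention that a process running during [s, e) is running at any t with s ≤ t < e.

Timeline: | B 0-4 | A 4-6 | D 6-11 | F 11-18 | A 18-22 | C 22-28 | E 28-34 | G 34-38 |
Completion: A=22  B=4  C=28  D=11  E=34  F=18  G=38
Turnaround (C−A): A=22  B=4  C=24  D=5  E=25  F=9  G=26

F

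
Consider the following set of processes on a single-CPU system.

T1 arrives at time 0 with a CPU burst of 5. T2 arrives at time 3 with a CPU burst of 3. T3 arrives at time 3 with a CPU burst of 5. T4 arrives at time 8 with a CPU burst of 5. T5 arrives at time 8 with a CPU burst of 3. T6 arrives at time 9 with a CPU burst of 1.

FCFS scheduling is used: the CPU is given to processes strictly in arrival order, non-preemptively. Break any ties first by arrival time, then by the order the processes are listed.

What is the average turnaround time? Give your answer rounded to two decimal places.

Gantt: | T1 0-5 | T2 5-8 | T3 8-13 | T4 13-18 | T5 18-21 | T6 21-22 |
Completion: T1=5  T2=8  T3=13  T4=18  T5=21  T6=22
Turnaround times: T1=5, T2=5, T3=10, T4=10, T5=13, T6=13
Average turnaround = (5+5+10+10+13+13) / 6 = 56/6 = 9.33

9.33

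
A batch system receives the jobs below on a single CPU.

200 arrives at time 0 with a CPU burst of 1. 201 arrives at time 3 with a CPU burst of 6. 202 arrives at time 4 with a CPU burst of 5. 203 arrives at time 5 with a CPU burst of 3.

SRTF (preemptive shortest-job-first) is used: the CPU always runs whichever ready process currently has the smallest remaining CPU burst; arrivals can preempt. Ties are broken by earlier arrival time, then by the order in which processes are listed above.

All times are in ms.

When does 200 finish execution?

Schedule: | 200 0-1 | idle 1-3 | 201 3-5 | 203 5-8 | 201 8-12 | 202 12-17 |
Completion: 200=1  201=12  202=17  203=8
Turnaround (C−A): 200=1  201=9  202=13  203=3

1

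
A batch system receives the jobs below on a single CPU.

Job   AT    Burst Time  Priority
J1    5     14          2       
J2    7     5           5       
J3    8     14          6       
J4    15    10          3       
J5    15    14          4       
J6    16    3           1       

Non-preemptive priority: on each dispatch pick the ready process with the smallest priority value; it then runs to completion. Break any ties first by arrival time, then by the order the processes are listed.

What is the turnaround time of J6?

Gantt: | idle 0-5 | J1 5-19 | J6 19-22 | J4 22-32 | J5 32-46 | J2 46-51 | J3 51-65 |
Completion: J1=19  J2=51  J3=65  J4=32  J5=46  J6=22
Turnaround(J6) = completion − arrival = 22 − 16 = 6

6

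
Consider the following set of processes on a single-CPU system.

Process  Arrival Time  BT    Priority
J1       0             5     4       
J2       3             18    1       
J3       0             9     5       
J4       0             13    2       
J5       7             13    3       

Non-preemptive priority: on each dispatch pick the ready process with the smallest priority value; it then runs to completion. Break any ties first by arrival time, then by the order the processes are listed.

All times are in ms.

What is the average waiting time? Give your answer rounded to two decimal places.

25.40

Gantt: | J4 0-13 | J2 13-31 | J5 31-44 | J1 44-49 | J3 49-58 |
Completion: J1=49  J2=31  J3=58  J4=13  J5=44
Turnaround (C−A): J1=49  J2=28  J3=58  J4=13  J5=37
Waiting times: J1=44, J2=10, J3=49, J4=0, J5=24
Average waiting = (44+10+49+0+24) / 5 = 127/5 = 25.40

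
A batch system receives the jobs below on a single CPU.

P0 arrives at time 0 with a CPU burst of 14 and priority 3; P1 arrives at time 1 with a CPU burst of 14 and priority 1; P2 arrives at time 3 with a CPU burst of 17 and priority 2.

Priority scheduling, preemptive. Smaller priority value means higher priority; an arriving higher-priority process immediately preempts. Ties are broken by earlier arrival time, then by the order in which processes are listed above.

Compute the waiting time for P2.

12

Timeline: | P0 0-1 | P1 1-15 | P2 15-32 | P0 32-45 |
Completion: P0=45  P1=15  P2=32
Waiting(P2) = turnaround − burst = 29 − 17 = 12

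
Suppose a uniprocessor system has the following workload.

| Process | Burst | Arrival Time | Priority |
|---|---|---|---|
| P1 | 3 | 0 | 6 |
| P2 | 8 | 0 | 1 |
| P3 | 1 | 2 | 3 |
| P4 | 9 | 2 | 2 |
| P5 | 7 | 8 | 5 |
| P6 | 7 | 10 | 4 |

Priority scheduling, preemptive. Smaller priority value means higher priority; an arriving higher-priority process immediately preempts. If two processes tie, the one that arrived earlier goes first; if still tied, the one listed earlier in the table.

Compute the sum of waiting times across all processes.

78

Timeline: | P2 0-8 | P4 8-17 | P3 17-18 | P6 18-25 | P5 25-32 | P1 32-35 |
Completion: P1=35  P2=8  P3=18  P4=17  P5=32  P6=25
Turnaround (C−A): P1=35  P2=8  P3=16  P4=15  P5=24  P6=15
Waiting = turnaround − burst: P1=32, P2=0, P3=15, P4=6, P5=17, P6=8
Total waiting = 32 + 0 + 15 + 6 + 17 + 8 = 78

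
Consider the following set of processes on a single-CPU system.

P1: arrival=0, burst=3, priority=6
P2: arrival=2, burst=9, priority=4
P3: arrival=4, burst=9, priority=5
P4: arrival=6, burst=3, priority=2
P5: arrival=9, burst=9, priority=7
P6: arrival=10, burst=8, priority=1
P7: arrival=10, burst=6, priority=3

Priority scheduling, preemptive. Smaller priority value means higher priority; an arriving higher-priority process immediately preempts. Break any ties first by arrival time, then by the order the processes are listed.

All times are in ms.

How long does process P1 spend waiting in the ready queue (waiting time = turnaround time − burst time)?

Schedule: | P1 0-2 | P2 2-6 | P4 6-9 | P2 9-10 | P6 10-18 | P7 18-24 | P2 24-28 | P3 28-37 | P1 37-38 | P5 38-47 |
Completion: P1=38  P2=28  P3=37  P4=9  P5=47  P6=18  P7=24
Turnaround (C−A): P1=38  P2=26  P3=33  P4=3  P5=38  P6=8  P7=14
Waiting(P1) = turnaround − burst = 38 − 3 = 35

35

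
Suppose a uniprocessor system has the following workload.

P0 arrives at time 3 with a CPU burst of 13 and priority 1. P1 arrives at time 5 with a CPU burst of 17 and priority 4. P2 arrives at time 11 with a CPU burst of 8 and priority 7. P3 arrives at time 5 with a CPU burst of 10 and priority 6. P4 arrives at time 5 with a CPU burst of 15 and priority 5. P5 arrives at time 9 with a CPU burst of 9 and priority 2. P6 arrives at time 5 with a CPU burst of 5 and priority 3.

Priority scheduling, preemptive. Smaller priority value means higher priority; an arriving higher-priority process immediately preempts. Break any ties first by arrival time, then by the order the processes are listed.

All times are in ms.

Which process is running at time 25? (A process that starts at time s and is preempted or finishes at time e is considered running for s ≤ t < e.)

P6

Timeline: | idle 0-3 | P0 3-16 | P5 16-25 | P6 25-30 | P1 30-47 | P4 47-62 | P3 62-72 | P2 72-80 |
Completion: P0=16  P1=47  P2=80  P3=72  P4=62  P5=25  P6=30
Turnaround (C−A): P0=13  P1=42  P2=69  P3=67  P4=57  P5=16  P6=25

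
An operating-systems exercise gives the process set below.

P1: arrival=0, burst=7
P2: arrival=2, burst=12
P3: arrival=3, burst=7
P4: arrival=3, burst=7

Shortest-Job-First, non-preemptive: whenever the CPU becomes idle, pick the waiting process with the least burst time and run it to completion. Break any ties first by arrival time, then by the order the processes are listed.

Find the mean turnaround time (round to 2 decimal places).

16.75

Timeline: | P1 0-7 | P3 7-14 | P4 14-21 | P2 21-33 |
Completion: P1=7  P2=33  P3=14  P4=21
Turnaround (C−A): P1=7  P2=31  P3=11  P4=18
Turnaround times: P1=7, P2=31, P3=11, P4=18
Average turnaround = (7+31+11+18) / 4 = 67/4 = 16.75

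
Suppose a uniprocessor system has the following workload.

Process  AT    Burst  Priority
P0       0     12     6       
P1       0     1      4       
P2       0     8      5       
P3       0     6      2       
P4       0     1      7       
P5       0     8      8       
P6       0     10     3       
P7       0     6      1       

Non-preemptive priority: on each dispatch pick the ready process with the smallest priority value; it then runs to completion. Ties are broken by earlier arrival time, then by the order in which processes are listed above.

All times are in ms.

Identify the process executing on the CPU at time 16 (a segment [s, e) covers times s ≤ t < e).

Timeline: | P7 0-6 | P3 6-12 | P6 12-22 | P1 22-23 | P2 23-31 | P0 31-43 | P4 43-44 | P5 44-52 |
Completion: P0=43  P1=23  P2=31  P3=12  P4=44  P5=52  P6=22  P7=6
Turnaround (C−A): P0=43  P1=23  P2=31  P3=12  P4=44  P5=52  P6=22  P7=6

P6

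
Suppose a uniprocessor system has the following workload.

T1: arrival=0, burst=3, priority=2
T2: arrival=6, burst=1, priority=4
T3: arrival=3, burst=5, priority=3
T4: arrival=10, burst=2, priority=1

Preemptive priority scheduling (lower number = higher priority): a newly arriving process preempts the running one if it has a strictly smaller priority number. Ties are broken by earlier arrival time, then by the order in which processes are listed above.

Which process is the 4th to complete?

Schedule: | T1 0-3 | T3 3-8 | T2 8-9 | idle 9-10 | T4 10-12 |
Completion: T1=3  T2=9  T3=8  T4=12
Finish order: T1 → T3 → T2 → T4

T4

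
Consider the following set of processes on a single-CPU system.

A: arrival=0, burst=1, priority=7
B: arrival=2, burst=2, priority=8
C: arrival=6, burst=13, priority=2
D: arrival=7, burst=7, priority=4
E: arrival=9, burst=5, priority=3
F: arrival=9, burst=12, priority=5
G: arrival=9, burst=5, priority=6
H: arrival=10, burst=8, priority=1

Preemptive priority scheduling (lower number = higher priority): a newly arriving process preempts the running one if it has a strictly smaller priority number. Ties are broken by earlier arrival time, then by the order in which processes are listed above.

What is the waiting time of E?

Gantt: | A 0-1 | idle 1-2 | B 2-4 | idle 4-6 | C 6-10 | H 10-18 | C 18-27 | E 27-32 | D 32-39 | F 39-51 | G 51-56 |
Completion: A=1  B=4  C=27  D=39  E=32  F=51  G=56  H=18
Turnaround (C−A): A=1  B=2  C=21  D=32  E=23  F=42  G=47  H=8
Waiting(E) = turnaround − burst = 23 − 5 = 18

18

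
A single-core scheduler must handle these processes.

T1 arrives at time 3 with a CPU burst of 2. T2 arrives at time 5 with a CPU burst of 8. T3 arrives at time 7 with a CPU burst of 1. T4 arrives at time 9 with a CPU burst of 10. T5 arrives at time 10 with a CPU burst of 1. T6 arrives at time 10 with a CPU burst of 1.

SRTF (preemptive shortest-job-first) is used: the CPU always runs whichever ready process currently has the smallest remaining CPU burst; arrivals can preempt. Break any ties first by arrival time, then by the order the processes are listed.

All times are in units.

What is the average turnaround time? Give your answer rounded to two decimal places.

5.67

Timeline: | idle 0-3 | T1 3-5 | T2 5-7 | T3 7-8 | T2 8-10 | T5 10-11 | T6 11-12 | T2 12-16 | T4 16-26 |
Completion: T1=5  T2=16  T3=8  T4=26  T5=11  T6=12
Turnaround times: T1=2, T2=11, T3=1, T4=17, T5=1, T6=2
Average turnaround = (2+11+1+17+1+2) / 6 = 34/6 = 5.67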